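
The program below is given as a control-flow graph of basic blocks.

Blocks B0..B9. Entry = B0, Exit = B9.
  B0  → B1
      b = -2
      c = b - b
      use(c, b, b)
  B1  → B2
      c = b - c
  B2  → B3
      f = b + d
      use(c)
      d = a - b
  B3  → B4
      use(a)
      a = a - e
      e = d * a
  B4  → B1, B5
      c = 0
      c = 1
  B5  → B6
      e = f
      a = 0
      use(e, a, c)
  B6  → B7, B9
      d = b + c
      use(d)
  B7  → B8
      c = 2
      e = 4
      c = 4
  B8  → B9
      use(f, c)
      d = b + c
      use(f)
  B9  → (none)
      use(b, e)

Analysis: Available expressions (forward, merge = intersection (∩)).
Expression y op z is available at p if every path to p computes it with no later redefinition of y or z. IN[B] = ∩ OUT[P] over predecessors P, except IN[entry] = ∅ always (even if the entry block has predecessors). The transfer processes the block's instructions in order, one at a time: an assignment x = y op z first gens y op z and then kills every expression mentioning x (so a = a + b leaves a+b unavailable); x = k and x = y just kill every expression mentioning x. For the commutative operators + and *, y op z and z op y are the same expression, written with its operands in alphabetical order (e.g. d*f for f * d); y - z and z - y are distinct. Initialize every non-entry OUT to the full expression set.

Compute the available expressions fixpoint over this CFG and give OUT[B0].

Answer: {b-b}

Derivation:
Converged values:
  B0:   IN={}   OUT={b-b}
  B1:   IN={b-b}   OUT={b-b}
  B2:   IN={b-b}   OUT={a-b, b-b}
  B3:   IN={a-b, b-b}   OUT={a*d, b-b}
  B4:   IN={a*d, b-b}   OUT={a*d, b-b}
  B5:   IN={a*d, b-b}   OUT={b-b}
  B6:   IN={b-b}   OUT={b+c, b-b}
  B7:   IN={b+c, b-b}   OUT={b-b}
  B8:   IN={b-b}   OUT={b+c, b-b}
  B9:   IN={b+c, b-b}   OUT={b+c, b-b}

B0 is the boundary node: IN[B0] = {}
Applying B0's transfer function to that IN value gives OUT[B0] (row B0 above).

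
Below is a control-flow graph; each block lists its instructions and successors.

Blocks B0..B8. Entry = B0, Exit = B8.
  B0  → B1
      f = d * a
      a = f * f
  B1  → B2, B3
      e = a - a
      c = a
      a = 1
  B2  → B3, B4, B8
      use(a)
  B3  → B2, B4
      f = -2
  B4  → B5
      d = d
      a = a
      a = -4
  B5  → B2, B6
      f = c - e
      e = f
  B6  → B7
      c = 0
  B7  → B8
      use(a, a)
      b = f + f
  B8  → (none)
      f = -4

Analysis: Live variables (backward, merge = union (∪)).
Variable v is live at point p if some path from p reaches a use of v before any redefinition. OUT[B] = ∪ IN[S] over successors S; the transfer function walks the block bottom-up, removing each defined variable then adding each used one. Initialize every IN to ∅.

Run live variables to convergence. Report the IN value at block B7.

Per-block solution:
  B0:  IN={a, d}  OUT={a, d}
  B1:  IN={a, d}  OUT={a, c, d, e}
  B2:  IN={a, c, d, e}  OUT={a, c, d, e}
  B3:  IN={a, c, d, e}  OUT={a, c, d, e}
  B4:  IN={a, c, d, e}  OUT={a, c, d, e}
  B5:  IN={a, c, d, e}  OUT={a, c, d, e, f}
  B6:  IN={a, f}  OUT={a, f}
  B7:  IN={a, f}  OUT={}
  B8:  IN={}  OUT={}

Merge at B7: OUT[B7] = IN[B8] = {}
Applying B7's transfer function to that OUT value gives IN[B7] (row B7 above).

Answer: {a, f}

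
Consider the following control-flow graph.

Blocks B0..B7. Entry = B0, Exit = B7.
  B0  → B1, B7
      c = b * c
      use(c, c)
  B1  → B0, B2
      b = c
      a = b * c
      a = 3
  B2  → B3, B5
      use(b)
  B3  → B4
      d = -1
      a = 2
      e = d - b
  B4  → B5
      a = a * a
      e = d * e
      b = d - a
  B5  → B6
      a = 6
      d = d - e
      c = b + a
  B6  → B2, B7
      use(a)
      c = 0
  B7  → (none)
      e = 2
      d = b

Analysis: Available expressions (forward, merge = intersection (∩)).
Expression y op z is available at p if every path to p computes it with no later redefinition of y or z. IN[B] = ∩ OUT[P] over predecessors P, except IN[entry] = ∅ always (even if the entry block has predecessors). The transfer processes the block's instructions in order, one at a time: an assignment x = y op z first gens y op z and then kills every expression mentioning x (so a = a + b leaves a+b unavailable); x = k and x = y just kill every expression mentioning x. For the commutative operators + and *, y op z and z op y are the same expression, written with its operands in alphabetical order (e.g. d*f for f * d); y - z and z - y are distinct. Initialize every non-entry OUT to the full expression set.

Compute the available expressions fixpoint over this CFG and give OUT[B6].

Answer: {a+b}

Working:
Fixpoint table:
  B0:   IN={}   OUT={}
  B1:   IN={}   OUT={b*c}
  B2:   IN={}   OUT={}
  B3:   IN={}   OUT={d-b}
  B4:   IN={d-b}   OUT={d-a}
  B5:   IN={}   OUT={a+b}
  B6:   IN={a+b}   OUT={a+b}
  B7:   IN={}   OUT={}

Merge at B6: IN[B6] = OUT[B5] = {a+b}
Applying B6's transfer function to that IN value gives OUT[B6] (row B6 above).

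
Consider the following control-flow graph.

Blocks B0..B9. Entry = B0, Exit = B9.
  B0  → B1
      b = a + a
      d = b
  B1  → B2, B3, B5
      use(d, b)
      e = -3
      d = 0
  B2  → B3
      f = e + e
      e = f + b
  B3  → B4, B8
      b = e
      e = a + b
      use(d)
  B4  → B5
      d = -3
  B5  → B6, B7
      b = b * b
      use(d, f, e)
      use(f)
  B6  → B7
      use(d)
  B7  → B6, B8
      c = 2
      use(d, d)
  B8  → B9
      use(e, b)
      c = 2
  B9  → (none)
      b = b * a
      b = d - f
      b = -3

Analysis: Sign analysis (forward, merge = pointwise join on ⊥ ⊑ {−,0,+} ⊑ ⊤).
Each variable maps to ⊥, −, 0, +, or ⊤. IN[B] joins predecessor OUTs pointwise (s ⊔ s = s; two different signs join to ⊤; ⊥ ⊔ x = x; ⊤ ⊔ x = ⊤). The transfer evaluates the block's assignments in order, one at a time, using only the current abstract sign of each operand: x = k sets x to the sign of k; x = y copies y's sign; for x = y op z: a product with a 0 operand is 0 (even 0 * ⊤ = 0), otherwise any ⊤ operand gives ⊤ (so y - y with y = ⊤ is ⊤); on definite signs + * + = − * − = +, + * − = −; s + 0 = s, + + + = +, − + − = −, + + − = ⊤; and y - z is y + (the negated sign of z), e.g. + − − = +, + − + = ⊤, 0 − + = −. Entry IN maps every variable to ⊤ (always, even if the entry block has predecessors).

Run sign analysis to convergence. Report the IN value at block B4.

Fixpoint table:
  B0:  IN=(all ⊤)  OUT=(all ⊤)
  B1:  IN=(all ⊤)  OUT={d:0, e:-; rest ⊤}
  B2:  IN={d:0, e:-; rest ⊤}  OUT={d:0, f:-; rest ⊤}
  B3:  IN={d:0; rest ⊤}  OUT={d:0; rest ⊤}
  B4:  IN={d:0; rest ⊤}  OUT={d:-; rest ⊤}
  B5:  IN=(all ⊤)  OUT=(all ⊤)
  B6:  IN=(all ⊤)  OUT=(all ⊤)
  B7:  IN=(all ⊤)  OUT={c:+; rest ⊤}
  B8:  IN=(all ⊤)  OUT={c:+; rest ⊤}
  B9:  IN={c:+; rest ⊤}  OUT={b:-, c:+; rest ⊤}

Merge at B4: IN[B4] = OUT[B3] = {a: ⊤, b: ⊤, c: ⊤, d: 0, e: ⊤, f: ⊤}

Answer: {a: ⊤, b: ⊤, c: ⊤, d: 0, e: ⊤, f: ⊤}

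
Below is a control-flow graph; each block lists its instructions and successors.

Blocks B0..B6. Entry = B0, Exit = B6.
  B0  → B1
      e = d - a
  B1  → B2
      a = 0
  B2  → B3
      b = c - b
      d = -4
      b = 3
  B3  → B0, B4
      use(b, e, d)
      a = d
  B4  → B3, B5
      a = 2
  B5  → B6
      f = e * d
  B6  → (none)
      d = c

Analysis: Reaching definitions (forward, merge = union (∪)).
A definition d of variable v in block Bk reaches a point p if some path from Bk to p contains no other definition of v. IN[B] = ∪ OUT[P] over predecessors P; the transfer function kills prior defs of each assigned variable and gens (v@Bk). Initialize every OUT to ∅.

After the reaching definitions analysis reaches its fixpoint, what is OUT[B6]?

Per-block solution:
  B0: | IN={a@B3, b@B2, d@B2, e@B0} | OUT={a@B3, b@B2, d@B2, e@B0}
  B1: | IN={a@B3, b@B2, d@B2, e@B0} | OUT={a@B1, b@B2, d@B2, e@B0}
  B2: | IN={a@B1, b@B2, d@B2, e@B0} | OUT={a@B1, b@B2, d@B2, e@B0}
  B3: | IN={a@B1, a@B4, b@B2, d@B2, e@B0} | OUT={a@B3, b@B2, d@B2, e@B0}
  B4: | IN={a@B3, b@B2, d@B2, e@B0} | OUT={a@B4, b@B2, d@B2, e@B0}
  B5: | IN={a@B4, b@B2, d@B2, e@B0} | OUT={a@B4, b@B2, d@B2, e@B0, f@B5}
  B6: | IN={a@B4, b@B2, d@B2, e@B0, f@B5} | OUT={a@B4, b@B2, d@B6, e@B0, f@B5}

Merge at B6: IN[B6] = OUT[B5] = {a@B4, b@B2, d@B2, e@B0, f@B5}
Applying B6's transfer function to that IN value gives OUT[B6] (row B6 above).

Answer: {a@B4, b@B2, d@B6, e@B0, f@B5}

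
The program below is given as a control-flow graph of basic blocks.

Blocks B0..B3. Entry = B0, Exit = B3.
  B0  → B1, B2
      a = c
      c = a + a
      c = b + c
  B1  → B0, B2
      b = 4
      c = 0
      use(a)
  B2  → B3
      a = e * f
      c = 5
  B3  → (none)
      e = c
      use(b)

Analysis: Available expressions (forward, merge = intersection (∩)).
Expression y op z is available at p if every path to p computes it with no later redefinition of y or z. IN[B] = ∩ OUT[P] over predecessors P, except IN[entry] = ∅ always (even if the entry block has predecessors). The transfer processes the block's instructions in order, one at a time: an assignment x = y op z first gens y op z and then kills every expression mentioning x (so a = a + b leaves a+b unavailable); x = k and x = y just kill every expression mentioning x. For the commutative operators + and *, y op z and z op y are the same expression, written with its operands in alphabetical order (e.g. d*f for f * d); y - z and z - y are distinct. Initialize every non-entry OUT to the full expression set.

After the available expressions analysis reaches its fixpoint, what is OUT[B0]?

Per-block solution:
  B0:  IN={}  OUT={a+a}
  B1:  IN={a+a}  OUT={a+a}
  B2:  IN={a+a}  OUT={e*f}
  B3:  IN={e*f}  OUT={}

Merge at B0 (entry node, so the boundary value {} is joined with the incoming edge(s)): IN[B0] = {} ∩ OUT[B1] = {}
Applying B0's transfer function to that IN value gives OUT[B0] (row B0 above).

Answer: {a+a}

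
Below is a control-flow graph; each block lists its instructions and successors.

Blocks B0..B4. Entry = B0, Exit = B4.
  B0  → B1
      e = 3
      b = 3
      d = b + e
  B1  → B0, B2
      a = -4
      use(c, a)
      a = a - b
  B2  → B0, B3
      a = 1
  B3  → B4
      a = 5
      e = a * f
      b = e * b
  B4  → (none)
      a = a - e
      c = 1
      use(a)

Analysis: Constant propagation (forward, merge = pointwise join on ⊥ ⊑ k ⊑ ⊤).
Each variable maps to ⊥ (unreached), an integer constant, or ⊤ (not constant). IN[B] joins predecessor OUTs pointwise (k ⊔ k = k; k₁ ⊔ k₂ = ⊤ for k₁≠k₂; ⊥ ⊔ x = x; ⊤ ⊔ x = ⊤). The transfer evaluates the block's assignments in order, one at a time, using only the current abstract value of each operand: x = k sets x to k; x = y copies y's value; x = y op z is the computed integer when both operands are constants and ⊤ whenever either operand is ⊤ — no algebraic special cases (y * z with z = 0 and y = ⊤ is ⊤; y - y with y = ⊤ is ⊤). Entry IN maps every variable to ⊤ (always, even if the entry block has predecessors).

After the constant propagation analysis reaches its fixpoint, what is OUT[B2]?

Per-block solution:
  B0:   IN=(all ⊤)   OUT={b:3, d:6, e:3; rest ⊤}
  B1:   IN={b:3, d:6, e:3; rest ⊤}   OUT={a:-7, b:3, d:6, e:3; rest ⊤}
  B2:   IN={a:-7, b:3, d:6, e:3; rest ⊤}   OUT={a:1, b:3, d:6, e:3; rest ⊤}
  B3:   IN={a:1, b:3, d:6, e:3; rest ⊤}   OUT={a:5, d:6; rest ⊤}
  B4:   IN={a:5, d:6; rest ⊤}   OUT={c:1, d:6; rest ⊤}

Merge at B2: IN[B2] = OUT[B1] = {a: -7, b: 3, c: ⊤, d: 6, e: 3, f: ⊤}
Applying B2's transfer function to that IN value gives OUT[B2] (row B2 above).

Answer: {a: 1, b: 3, c: ⊤, d: 6, e: 3, f: ⊤}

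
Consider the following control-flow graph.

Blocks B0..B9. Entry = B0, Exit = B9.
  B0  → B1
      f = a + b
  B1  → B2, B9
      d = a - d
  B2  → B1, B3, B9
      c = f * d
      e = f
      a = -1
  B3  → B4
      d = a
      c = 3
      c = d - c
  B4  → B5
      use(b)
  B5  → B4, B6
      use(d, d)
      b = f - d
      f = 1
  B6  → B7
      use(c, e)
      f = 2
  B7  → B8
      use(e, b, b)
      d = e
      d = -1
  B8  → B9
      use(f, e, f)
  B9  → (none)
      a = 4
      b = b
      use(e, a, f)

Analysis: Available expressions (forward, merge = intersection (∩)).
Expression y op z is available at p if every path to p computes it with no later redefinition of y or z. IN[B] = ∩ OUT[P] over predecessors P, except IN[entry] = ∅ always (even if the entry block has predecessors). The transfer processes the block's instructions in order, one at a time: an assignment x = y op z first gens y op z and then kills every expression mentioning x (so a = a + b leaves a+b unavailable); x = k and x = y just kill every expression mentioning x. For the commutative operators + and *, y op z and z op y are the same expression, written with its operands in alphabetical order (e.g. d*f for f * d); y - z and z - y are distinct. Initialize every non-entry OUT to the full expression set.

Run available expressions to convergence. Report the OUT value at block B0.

Answer: {a+b}

Derivation:
Converged values:
  B0:   IN={}   OUT={a+b}
  B1:   IN={}   OUT={}
  B2:   IN={}   OUT={d*f}
  B3:   IN={d*f}   OUT={}
  B4:   IN={}   OUT={}
  B5:   IN={}   OUT={}
  B6:   IN={}   OUT={}
  B7:   IN={}   OUT={}
  B8:   IN={}   OUT={}
  B9:   IN={}   OUT={}

B0 is the boundary node: IN[B0] = {}
Applying B0's transfer function to that IN value gives OUT[B0] (row B0 above).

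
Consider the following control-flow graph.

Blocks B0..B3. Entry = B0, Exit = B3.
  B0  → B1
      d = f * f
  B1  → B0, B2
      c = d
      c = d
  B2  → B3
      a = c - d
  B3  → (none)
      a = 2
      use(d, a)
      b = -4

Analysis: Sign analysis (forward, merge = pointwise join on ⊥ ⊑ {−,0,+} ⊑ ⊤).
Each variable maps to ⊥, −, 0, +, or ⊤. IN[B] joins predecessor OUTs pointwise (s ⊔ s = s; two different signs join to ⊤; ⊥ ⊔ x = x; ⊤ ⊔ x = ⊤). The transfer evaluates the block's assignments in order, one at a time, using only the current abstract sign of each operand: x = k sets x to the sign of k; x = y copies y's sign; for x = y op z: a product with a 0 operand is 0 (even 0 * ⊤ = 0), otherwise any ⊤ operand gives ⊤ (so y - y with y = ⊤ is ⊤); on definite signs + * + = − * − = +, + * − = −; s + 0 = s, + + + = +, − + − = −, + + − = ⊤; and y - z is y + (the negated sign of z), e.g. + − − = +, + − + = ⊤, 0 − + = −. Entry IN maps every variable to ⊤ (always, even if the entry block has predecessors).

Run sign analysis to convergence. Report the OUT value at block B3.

Answer: {a: +, b: -, c: ⊤, d: ⊤, e: ⊤, f: ⊤}

Trace:
Per-block solution:
  B0:   IN=(all ⊤)   OUT=(all ⊤)
  B1:   IN=(all ⊤)   OUT=(all ⊤)
  B2:   IN=(all ⊤)   OUT=(all ⊤)
  B3:   IN=(all ⊤)   OUT={a:+, b:-; rest ⊤}

Merge at B3: IN[B3] = OUT[B2] = {a: ⊤, b: ⊤, c: ⊤, d: ⊤, e: ⊤, f: ⊤}
Applying B3's transfer function to that IN value gives OUT[B3] (row B3 above).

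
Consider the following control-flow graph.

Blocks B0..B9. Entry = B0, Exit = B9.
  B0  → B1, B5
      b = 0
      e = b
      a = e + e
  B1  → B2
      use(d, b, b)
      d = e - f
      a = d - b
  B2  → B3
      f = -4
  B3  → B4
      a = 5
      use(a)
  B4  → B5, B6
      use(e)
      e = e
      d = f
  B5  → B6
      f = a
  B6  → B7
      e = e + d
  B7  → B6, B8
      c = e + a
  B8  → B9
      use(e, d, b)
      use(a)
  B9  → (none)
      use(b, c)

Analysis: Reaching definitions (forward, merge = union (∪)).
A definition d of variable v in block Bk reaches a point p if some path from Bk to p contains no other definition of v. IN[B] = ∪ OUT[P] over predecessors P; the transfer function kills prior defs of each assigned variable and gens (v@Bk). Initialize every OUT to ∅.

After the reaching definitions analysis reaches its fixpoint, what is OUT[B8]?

Answer: {a@B0, a@B3, b@B0, c@B7, d@B4, e@B6, f@B2, f@B5}

Working:
Per-block solution:
  B0:  IN={}  OUT={a@B0, b@B0, e@B0}
  B1:  IN={a@B0, b@B0, e@B0}  OUT={a@B1, b@B0, d@B1, e@B0}
  B2:  IN={a@B1, b@B0, d@B1, e@B0}  OUT={a@B1, b@B0, d@B1, e@B0, f@B2}
  B3:  IN={a@B1, b@B0, d@B1, e@B0, f@B2}  OUT={a@B3, b@B0, d@B1, e@B0, f@B2}
  B4:  IN={a@B3, b@B0, d@B1, e@B0, f@B2}  OUT={a@B3, b@B0, d@B4, e@B4, f@B2}
  B5:  IN={a@B0, a@B3, b@B0, d@B4, e@B0, e@B4, f@B2}  OUT={a@B0, a@B3, b@B0, d@B4, e@B0, e@B4, f@B5}
  B6:  IN={a@B0, a@B3, b@B0, c@B7, d@B4, e@B0, e@B4, e@B6, f@B2, f@B5}  OUT={a@B0, a@B3, b@B0, c@B7, d@B4, e@B6, f@B2, f@B5}
  B7:  IN={a@B0, a@B3, b@B0, c@B7, d@B4, e@B6, f@B2, f@B5}  OUT={a@B0, a@B3, b@B0, c@B7, d@B4, e@B6, f@B2, f@B5}
  B8:  IN={a@B0, a@B3, b@B0, c@B7, d@B4, e@B6, f@B2, f@B5}  OUT={a@B0, a@B3, b@B0, c@B7, d@B4, e@B6, f@B2, f@B5}
  B9:  IN={a@B0, a@B3, b@B0, c@B7, d@B4, e@B6, f@B2, f@B5}  OUT={a@B0, a@B3, b@B0, c@B7, d@B4, e@B6, f@B2, f@B5}

Merge at B8: IN[B8] = OUT[B7] = {a@B0, a@B3, b@B0, c@B7, d@B4, e@B6, f@B2, f@B5}
Applying B8's transfer function to that IN value gives OUT[B8] (row B8 above).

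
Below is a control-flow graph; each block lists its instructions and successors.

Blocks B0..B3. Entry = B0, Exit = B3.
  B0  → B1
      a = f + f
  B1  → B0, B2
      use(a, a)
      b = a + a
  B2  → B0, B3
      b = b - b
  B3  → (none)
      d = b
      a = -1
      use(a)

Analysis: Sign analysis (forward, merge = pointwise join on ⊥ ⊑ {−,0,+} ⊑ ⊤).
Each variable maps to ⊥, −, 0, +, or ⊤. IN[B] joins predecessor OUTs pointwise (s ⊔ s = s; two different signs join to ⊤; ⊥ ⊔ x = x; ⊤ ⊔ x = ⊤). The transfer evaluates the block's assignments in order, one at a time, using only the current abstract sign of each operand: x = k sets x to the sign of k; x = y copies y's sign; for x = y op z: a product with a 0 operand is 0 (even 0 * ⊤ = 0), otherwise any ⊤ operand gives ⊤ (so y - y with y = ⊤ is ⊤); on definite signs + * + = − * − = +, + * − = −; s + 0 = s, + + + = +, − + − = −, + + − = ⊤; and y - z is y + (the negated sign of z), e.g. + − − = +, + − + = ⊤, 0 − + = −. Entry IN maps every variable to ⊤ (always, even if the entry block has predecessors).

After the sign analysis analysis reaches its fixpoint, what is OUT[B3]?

Per-block solution:
  B0:  IN=(all ⊤)  OUT=(all ⊤)
  B1:  IN=(all ⊤)  OUT=(all ⊤)
  B2:  IN=(all ⊤)  OUT=(all ⊤)
  B3:  IN=(all ⊤)  OUT={a:-; rest ⊤}

Merge at B3: IN[B3] = OUT[B2] = {a: ⊤, b: ⊤, c: ⊤, d: ⊤, e: ⊤, f: ⊤}
Applying B3's transfer function to that IN value gives OUT[B3] (row B3 above).

Answer: {a: -, b: ⊤, c: ⊤, d: ⊤, e: ⊤, f: ⊤}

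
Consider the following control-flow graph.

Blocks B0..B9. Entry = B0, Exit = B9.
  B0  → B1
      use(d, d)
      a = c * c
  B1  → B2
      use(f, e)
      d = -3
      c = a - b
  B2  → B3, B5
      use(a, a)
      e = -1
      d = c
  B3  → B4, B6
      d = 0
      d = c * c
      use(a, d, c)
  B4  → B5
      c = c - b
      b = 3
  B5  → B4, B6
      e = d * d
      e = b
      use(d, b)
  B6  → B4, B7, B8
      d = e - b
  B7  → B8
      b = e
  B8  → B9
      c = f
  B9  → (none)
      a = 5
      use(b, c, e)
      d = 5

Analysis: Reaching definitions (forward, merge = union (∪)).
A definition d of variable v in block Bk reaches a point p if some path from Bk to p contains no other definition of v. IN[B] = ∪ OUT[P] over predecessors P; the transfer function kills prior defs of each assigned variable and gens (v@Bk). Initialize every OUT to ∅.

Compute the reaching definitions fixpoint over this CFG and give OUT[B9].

Answer: {a@B9, b@B4, b@B7, c@B8, d@B9, e@B2, e@B5}

Working:
Fixpoint table:
  B0: | IN={} | OUT={a@B0}
  B1: | IN={a@B0} | OUT={a@B0, c@B1, d@B1}
  B2: | IN={a@B0, c@B1, d@B1} | OUT={a@B0, c@B1, d@B2, e@B2}
  B3: | IN={a@B0, c@B1, d@B2, e@B2} | OUT={a@B0, c@B1, d@B3, e@B2}
  B4: | IN={a@B0, b@B4, c@B1, c@B4, d@B2, d@B3, d@B6, e@B2, e@B5} | OUT={a@B0, b@B4, c@B4, d@B2, d@B3, d@B6, e@B2, e@B5}
  B5: | IN={a@B0, b@B4, c@B1, c@B4, d@B2, d@B3, d@B6, e@B2, e@B5} | OUT={a@B0, b@B4, c@B1, c@B4, d@B2, d@B3, d@B6, e@B5}
  B6: | IN={a@B0, b@B4, c@B1, c@B4, d@B2, d@B3, d@B6, e@B2, e@B5} | OUT={a@B0, b@B4, c@B1, c@B4, d@B6, e@B2, e@B5}
  B7: | IN={a@B0, b@B4, c@B1, c@B4, d@B6, e@B2, e@B5} | OUT={a@B0, b@B7, c@B1, c@B4, d@B6, e@B2, e@B5}
  B8: | IN={a@B0, b@B4, b@B7, c@B1, c@B4, d@B6, e@B2, e@B5} | OUT={a@B0, b@B4, b@B7, c@B8, d@B6, e@B2, e@B5}
  B9: | IN={a@B0, b@B4, b@B7, c@B8, d@B6, e@B2, e@B5} | OUT={a@B9, b@B4, b@B7, c@B8, d@B9, e@B2, e@B5}

Merge at B9: IN[B9] = OUT[B8] = {a@B0, b@B4, b@B7, c@B8, d@B6, e@B2, e@B5}
Applying B9's transfer function to that IN value gives OUT[B9] (row B9 above).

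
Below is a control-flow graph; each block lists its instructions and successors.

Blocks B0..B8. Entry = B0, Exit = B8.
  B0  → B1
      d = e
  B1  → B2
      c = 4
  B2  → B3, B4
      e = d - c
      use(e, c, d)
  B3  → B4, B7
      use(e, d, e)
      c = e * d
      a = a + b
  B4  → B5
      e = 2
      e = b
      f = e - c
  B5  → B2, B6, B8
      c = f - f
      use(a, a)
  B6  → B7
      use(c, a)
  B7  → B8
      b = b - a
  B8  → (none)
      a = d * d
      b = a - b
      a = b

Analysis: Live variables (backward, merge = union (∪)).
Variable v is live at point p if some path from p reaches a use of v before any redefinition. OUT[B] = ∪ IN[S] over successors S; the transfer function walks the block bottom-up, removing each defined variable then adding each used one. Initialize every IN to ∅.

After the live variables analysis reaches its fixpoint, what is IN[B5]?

Answer: {a, b, d, f}

Trace:
Per-block solution:
  B0: | IN={a, b, e} | OUT={a, b, d}
  B1: | IN={a, b, d} | OUT={a, b, c, d}
  B2: | IN={a, b, c, d} | OUT={a, b, c, d, e}
  B3: | IN={a, b, d, e} | OUT={a, b, c, d}
  B4: | IN={a, b, c, d} | OUT={a, b, d, f}
  B5: | IN={a, b, d, f} | OUT={a, b, c, d}
  B6: | IN={a, b, c, d} | OUT={a, b, d}
  B7: | IN={a, b, d} | OUT={b, d}
  B8: | IN={b, d} | OUT={}

Merge at B5: OUT[B5] = IN[B2] ⊔ IN[B6] ⊔ IN[B8] = {a, b, c, d}
Applying B5's transfer function to that OUT value gives IN[B5] (row B5 above).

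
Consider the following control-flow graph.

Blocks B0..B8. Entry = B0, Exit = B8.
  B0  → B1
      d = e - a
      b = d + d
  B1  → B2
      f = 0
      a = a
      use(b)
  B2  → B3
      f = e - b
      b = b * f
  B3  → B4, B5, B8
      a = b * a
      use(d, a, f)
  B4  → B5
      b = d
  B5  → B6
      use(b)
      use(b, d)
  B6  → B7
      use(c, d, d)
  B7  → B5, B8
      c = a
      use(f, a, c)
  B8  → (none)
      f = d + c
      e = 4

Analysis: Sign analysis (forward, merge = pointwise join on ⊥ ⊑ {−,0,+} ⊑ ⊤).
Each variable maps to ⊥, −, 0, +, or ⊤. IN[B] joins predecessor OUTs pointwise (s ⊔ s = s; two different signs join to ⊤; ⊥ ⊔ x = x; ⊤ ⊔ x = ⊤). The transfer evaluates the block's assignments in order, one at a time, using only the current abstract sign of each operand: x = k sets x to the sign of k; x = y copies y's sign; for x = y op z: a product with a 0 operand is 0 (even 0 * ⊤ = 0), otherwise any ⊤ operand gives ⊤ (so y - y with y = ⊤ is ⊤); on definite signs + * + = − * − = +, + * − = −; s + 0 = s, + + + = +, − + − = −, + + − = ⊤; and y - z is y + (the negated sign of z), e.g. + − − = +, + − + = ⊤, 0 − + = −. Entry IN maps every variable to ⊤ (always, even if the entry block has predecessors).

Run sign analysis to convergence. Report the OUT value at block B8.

Answer: {a: ⊤, b: ⊤, c: ⊤, d: ⊤, e: +, f: ⊤}

Derivation:
Fixpoint table:
  B0:  IN=(all ⊤)  OUT=(all ⊤)
  B1:  IN=(all ⊤)  OUT={f:0; rest ⊤}
  B2:  IN={f:0; rest ⊤}  OUT=(all ⊤)
  B3:  IN=(all ⊤)  OUT=(all ⊤)
  B4:  IN=(all ⊤)  OUT=(all ⊤)
  B5:  IN=(all ⊤)  OUT=(all ⊤)
  B6:  IN=(all ⊤)  OUT=(all ⊤)
  B7:  IN=(all ⊤)  OUT=(all ⊤)
  B8:  IN=(all ⊤)  OUT={e:+; rest ⊤}

Merge at B8: IN[B8] = OUT[B3] ⊔ OUT[B7] = {a: ⊤, b: ⊤, c: ⊤, d: ⊤, e: ⊤, f: ⊤}
Applying B8's transfer function to that IN value gives OUT[B8] (row B8 above).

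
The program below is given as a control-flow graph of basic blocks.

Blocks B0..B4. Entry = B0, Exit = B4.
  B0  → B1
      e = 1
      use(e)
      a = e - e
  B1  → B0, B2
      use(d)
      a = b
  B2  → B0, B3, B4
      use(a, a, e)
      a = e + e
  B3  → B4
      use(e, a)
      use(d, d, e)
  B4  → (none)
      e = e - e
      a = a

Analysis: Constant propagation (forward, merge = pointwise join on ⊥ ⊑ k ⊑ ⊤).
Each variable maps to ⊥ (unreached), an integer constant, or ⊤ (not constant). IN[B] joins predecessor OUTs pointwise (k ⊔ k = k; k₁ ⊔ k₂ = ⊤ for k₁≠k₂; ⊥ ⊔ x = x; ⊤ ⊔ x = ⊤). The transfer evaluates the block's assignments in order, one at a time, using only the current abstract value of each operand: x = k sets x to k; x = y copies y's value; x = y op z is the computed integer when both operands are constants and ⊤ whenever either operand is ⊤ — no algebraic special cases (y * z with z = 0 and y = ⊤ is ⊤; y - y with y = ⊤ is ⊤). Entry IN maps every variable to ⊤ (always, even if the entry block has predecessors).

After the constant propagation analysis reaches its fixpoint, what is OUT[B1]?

Answer: {a: ⊤, b: ⊤, c: ⊤, d: ⊤, e: 1, f: ⊤}

Working:
Converged values:
  B0: | IN=(all ⊤) | OUT={a:0, e:1; rest ⊤}
  B1: | IN={a:0, e:1; rest ⊤} | OUT={e:1; rest ⊤}
  B2: | IN={e:1; rest ⊤} | OUT={a:2, e:1; rest ⊤}
  B3: | IN={a:2, e:1; rest ⊤} | OUT={a:2, e:1; rest ⊤}
  B4: | IN={a:2, e:1; rest ⊤} | OUT={a:2, e:0; rest ⊤}

Merge at B1: IN[B1] = OUT[B0] = {a: 0, b: ⊤, c: ⊤, d: ⊤, e: 1, f: ⊤}
Applying B1's transfer function to that IN value gives OUT[B1] (row B1 above).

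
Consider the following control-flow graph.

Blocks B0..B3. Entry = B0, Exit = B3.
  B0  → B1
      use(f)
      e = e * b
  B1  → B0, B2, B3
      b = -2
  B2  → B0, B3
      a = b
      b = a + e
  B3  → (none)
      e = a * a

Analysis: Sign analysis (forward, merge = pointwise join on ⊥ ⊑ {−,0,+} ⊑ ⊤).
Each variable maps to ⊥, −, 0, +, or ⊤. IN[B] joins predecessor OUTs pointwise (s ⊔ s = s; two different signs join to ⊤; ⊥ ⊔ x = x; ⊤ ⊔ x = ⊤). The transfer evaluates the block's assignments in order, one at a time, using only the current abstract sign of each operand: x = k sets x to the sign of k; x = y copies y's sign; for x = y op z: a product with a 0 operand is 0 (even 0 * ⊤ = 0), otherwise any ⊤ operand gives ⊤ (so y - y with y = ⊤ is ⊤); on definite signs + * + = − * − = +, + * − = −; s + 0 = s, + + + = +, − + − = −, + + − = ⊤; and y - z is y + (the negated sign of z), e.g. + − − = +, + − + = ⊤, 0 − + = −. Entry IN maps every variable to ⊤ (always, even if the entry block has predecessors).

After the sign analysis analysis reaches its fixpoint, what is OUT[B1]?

Converged values:
  B0: | IN=(all ⊤) | OUT=(all ⊤)
  B1: | IN=(all ⊤) | OUT={b:-; rest ⊤}
  B2: | IN={b:-; rest ⊤} | OUT={a:-; rest ⊤}
  B3: | IN=(all ⊤) | OUT=(all ⊤)

Merge at B1: IN[B1] = OUT[B0] = {a: ⊤, b: ⊤, c: ⊤, d: ⊤, e: ⊤, f: ⊤}
Applying B1's transfer function to that IN value gives OUT[B1] (row B1 above).

Answer: {a: ⊤, b: -, c: ⊤, d: ⊤, e: ⊤, f: ⊤}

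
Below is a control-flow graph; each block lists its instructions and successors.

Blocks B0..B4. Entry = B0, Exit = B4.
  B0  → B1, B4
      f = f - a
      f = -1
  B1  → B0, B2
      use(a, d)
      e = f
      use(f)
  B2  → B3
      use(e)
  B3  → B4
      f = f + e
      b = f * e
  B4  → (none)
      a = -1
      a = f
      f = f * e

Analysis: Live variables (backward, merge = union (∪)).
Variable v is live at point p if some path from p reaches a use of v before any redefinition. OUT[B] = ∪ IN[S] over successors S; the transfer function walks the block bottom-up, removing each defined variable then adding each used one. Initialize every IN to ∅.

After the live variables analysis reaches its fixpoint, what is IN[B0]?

Answer: {a, d, e, f}

Working:
Per-block solution:
  B0: | IN={a, d, e, f} | OUT={a, d, e, f}
  B1: | IN={a, d, f} | OUT={a, d, e, f}
  B2: | IN={e, f} | OUT={e, f}
  B3: | IN={e, f} | OUT={e, f}
  B4: | IN={e, f} | OUT={}

Merge at B0: OUT[B0] = IN[B1] ⊔ IN[B4] = {a, d, e, f}
Applying B0's transfer function to that OUT value gives IN[B0] (row B0 above).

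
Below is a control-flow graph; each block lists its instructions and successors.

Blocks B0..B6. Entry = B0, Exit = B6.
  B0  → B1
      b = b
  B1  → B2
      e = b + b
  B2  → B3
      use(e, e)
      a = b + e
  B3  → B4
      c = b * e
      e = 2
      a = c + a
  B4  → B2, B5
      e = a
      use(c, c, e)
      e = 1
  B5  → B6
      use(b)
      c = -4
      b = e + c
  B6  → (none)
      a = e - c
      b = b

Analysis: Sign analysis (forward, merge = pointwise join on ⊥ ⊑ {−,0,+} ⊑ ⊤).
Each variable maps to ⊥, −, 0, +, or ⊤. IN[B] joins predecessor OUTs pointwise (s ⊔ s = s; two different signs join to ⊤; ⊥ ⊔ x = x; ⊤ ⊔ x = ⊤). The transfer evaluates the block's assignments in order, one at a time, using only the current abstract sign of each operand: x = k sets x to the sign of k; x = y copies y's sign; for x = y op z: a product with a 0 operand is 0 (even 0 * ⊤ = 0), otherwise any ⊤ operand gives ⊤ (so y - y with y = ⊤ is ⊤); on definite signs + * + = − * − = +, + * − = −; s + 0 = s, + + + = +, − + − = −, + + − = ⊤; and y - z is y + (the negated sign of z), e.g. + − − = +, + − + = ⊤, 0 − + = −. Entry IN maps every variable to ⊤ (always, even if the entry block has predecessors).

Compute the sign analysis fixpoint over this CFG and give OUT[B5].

Answer: {a: ⊤, b: ⊤, c: -, d: ⊤, e: +, f: ⊤}

Trace:
Per-block solution:
  B0:  IN=(all ⊤)  OUT=(all ⊤)
  B1:  IN=(all ⊤)  OUT=(all ⊤)
  B2:  IN=(all ⊤)  OUT=(all ⊤)
  B3:  IN=(all ⊤)  OUT={e:+; rest ⊤}
  B4:  IN={e:+; rest ⊤}  OUT={e:+; rest ⊤}
  B5:  IN={e:+; rest ⊤}  OUT={c:-, e:+; rest ⊤}
  B6:  IN={c:-, e:+; rest ⊤}  OUT={a:+, c:-, e:+; rest ⊤}

Merge at B5: IN[B5] = OUT[B4] = {a: ⊤, b: ⊤, c: ⊤, d: ⊤, e: +, f: ⊤}
Applying B5's transfer function to that IN value gives OUT[B5] (row B5 above).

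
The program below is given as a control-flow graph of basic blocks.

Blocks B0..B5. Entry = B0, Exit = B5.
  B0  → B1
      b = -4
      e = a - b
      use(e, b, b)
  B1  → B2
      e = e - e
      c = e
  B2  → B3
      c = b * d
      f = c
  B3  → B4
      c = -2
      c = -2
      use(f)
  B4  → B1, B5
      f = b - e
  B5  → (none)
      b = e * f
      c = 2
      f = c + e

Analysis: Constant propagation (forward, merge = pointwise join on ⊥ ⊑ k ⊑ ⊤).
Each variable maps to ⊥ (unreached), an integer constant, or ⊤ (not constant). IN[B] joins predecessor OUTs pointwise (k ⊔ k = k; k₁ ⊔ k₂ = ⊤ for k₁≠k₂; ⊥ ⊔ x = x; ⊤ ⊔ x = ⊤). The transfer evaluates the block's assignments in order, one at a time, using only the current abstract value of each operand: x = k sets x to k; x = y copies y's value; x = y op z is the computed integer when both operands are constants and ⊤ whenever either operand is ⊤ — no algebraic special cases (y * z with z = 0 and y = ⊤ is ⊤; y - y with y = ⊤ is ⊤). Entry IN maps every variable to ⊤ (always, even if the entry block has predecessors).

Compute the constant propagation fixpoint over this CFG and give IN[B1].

Answer: {a: ⊤, b: -4, c: ⊤, d: ⊤, e: ⊤, f: ⊤}

Trace:
Converged values:
  B0:   IN=(all ⊤)   OUT={b:-4; rest ⊤}
  B1:   IN={b:-4; rest ⊤}   OUT={b:-4; rest ⊤}
  B2:   IN={b:-4; rest ⊤}   OUT={b:-4; rest ⊤}
  B3:   IN={b:-4; rest ⊤}   OUT={b:-4, c:-2; rest ⊤}
  B4:   IN={b:-4, c:-2; rest ⊤}   OUT={b:-4, c:-2; rest ⊤}
  B5:   IN={b:-4, c:-2; rest ⊤}   OUT={c:2; rest ⊤}

Merge at B1: IN[B1] = OUT[B0] ⊔ OUT[B4] = {a: ⊤, b: -4, c: ⊤, d: ⊤, e: ⊤, f: ⊤}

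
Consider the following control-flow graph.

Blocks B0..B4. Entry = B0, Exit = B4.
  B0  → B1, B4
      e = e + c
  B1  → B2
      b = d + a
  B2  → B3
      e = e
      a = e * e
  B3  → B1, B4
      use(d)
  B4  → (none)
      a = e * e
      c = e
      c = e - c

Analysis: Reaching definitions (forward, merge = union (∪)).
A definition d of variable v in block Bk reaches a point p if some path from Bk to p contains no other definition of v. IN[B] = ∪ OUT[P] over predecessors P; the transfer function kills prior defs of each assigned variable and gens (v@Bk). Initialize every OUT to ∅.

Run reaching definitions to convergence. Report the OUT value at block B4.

Fixpoint table:
  B0: | IN={} | OUT={e@B0}
  B1: | IN={a@B2, b@B1, e@B0, e@B2} | OUT={a@B2, b@B1, e@B0, e@B2}
  B2: | IN={a@B2, b@B1, e@B0, e@B2} | OUT={a@B2, b@B1, e@B2}
  B3: | IN={a@B2, b@B1, e@B2} | OUT={a@B2, b@B1, e@B2}
  B4: | IN={a@B2, b@B1, e@B0, e@B2} | OUT={a@B4, b@B1, c@B4, e@B0, e@B2}

Merge at B4: IN[B4] = OUT[B0] ⊔ OUT[B3] = {a@B2, b@B1, e@B0, e@B2}
Applying B4's transfer function to that IN value gives OUT[B4] (row B4 above).

Answer: {a@B4, b@B1, c@B4, e@B0, e@B2}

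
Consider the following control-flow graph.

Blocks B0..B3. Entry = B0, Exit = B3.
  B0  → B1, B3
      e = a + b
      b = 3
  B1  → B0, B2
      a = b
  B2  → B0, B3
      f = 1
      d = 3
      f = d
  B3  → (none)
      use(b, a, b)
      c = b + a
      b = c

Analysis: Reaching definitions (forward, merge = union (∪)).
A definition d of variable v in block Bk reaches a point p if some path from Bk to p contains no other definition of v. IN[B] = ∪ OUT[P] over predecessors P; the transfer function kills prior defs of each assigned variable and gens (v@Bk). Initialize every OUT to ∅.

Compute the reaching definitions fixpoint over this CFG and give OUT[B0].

Converged values:
  B0: | IN={a@B1, b@B0, d@B2, e@B0, f@B2} | OUT={a@B1, b@B0, d@B2, e@B0, f@B2}
  B1: | IN={a@B1, b@B0, d@B2, e@B0, f@B2} | OUT={a@B1, b@B0, d@B2, e@B0, f@B2}
  B2: | IN={a@B1, b@B0, d@B2, e@B0, f@B2} | OUT={a@B1, b@B0, d@B2, e@B0, f@B2}
  B3: | IN={a@B1, b@B0, d@B2, e@B0, f@B2} | OUT={a@B1, b@B3, c@B3, d@B2, e@B0, f@B2}

Merge at B0 (entry node, so the boundary value {} is joined with the incoming edge(s)): IN[B0] = {} ⊔ OUT[B1] ⊔ OUT[B2] = {a@B1, b@B0, d@B2, e@B0, f@B2}
Applying B0's transfer function to that IN value gives OUT[B0] (row B0 above).

Answer: {a@B1, b@B0, d@B2, e@B0, f@B2}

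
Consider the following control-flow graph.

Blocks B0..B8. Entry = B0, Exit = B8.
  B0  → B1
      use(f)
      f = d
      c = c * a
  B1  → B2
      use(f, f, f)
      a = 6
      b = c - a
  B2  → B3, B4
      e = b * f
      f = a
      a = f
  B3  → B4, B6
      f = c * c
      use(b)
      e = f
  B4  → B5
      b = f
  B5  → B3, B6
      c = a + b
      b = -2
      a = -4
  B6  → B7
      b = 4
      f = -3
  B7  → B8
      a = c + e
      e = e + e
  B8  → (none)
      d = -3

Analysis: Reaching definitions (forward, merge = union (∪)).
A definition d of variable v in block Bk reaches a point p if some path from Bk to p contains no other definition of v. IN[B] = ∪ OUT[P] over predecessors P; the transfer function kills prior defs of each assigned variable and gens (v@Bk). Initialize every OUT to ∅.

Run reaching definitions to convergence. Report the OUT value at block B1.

Fixpoint table:
  B0:  IN={}  OUT={c@B0, f@B0}
  B1:  IN={c@B0, f@B0}  OUT={a@B1, b@B1, c@B0, f@B0}
  B2:  IN={a@B1, b@B1, c@B0, f@B0}  OUT={a@B2, b@B1, c@B0, e@B2, f@B2}
  B3:  IN={a@B2, a@B5, b@B1, b@B5, c@B0, c@B5, e@B2, e@B3, f@B2, f@B3}  OUT={a@B2, a@B5, b@B1, b@B5, c@B0, c@B5, e@B3, f@B3}
  B4:  IN={a@B2, a@B5, b@B1, b@B5, c@B0, c@B5, e@B2, e@B3, f@B2, f@B3}  OUT={a@B2, a@B5, b@B4, c@B0, c@B5, e@B2, e@B3, f@B2, f@B3}
  B5:  IN={a@B2, a@B5, b@B4, c@B0, c@B5, e@B2, e@B3, f@B2, f@B3}  OUT={a@B5, b@B5, c@B5, e@B2, e@B3, f@B2, f@B3}
  B6:  IN={a@B2, a@B5, b@B1, b@B5, c@B0, c@B5, e@B2, e@B3, f@B2, f@B3}  OUT={a@B2, a@B5, b@B6, c@B0, c@B5, e@B2, e@B3, f@B6}
  B7:  IN={a@B2, a@B5, b@B6, c@B0, c@B5, e@B2, e@B3, f@B6}  OUT={a@B7, b@B6, c@B0, c@B5, e@B7, f@B6}
  B8:  IN={a@B7, b@B6, c@B0, c@B5, e@B7, f@B6}  OUT={a@B7, b@B6, c@B0, c@B5, d@B8, e@B7, f@B6}

Merge at B1: IN[B1] = OUT[B0] = {c@B0, f@B0}
Applying B1's transfer function to that IN value gives OUT[B1] (row B1 above).

Answer: {a@B1, b@B1, c@B0, f@B0}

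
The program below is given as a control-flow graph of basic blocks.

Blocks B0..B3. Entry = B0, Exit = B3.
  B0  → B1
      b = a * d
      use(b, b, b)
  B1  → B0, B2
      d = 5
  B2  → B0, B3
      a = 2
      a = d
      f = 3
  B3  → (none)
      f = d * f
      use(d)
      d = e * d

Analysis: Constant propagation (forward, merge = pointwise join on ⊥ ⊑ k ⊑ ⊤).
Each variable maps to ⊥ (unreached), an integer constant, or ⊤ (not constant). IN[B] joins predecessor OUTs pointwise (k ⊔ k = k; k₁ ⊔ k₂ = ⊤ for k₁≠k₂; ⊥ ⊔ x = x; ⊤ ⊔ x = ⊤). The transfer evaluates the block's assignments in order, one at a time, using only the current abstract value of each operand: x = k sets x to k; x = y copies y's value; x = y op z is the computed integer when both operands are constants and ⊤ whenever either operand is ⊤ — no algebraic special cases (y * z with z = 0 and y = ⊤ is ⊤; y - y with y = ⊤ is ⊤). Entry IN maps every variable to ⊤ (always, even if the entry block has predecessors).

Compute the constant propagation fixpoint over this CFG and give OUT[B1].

Converged values:
  B0:   IN=(all ⊤)   OUT=(all ⊤)
  B1:   IN=(all ⊤)   OUT={d:5; rest ⊤}
  B2:   IN={d:5; rest ⊤}   OUT={a:5, d:5, f:3; rest ⊤}
  B3:   IN={a:5, d:5, f:3; rest ⊤}   OUT={a:5, f:15; rest ⊤}

Merge at B1: IN[B1] = OUT[B0] = {a: ⊤, b: ⊤, c: ⊤, d: ⊤, e: ⊤, f: ⊤}
Applying B1's transfer function to that IN value gives OUT[B1] (row B1 above).

Answer: {a: ⊤, b: ⊤, c: ⊤, d: 5, e: ⊤, f: ⊤}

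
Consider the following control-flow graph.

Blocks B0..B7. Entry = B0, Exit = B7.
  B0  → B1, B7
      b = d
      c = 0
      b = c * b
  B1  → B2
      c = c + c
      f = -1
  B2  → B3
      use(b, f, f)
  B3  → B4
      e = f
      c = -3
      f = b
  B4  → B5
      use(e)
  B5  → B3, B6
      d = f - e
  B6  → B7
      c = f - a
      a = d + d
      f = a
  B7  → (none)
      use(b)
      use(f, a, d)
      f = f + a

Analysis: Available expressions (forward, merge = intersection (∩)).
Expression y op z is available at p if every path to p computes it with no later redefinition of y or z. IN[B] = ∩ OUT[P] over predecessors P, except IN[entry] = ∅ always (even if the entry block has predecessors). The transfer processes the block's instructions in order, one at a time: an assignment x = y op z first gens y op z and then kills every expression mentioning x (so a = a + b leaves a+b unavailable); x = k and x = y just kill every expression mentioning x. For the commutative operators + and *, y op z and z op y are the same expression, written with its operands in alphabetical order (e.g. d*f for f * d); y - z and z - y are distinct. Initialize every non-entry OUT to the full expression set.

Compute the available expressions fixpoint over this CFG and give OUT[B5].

Converged values:
  B0: | IN={} | OUT={}
  B1: | IN={} | OUT={}
  B2: | IN={} | OUT={}
  B3: | IN={} | OUT={}
  B4: | IN={} | OUT={}
  B5: | IN={} | OUT={f-e}
  B6: | IN={f-e} | OUT={d+d}
  B7: | IN={} | OUT={}

Merge at B5: IN[B5] = OUT[B4] = {}
Applying B5's transfer function to that IN value gives OUT[B5] (row B5 above).

Answer: {f-e}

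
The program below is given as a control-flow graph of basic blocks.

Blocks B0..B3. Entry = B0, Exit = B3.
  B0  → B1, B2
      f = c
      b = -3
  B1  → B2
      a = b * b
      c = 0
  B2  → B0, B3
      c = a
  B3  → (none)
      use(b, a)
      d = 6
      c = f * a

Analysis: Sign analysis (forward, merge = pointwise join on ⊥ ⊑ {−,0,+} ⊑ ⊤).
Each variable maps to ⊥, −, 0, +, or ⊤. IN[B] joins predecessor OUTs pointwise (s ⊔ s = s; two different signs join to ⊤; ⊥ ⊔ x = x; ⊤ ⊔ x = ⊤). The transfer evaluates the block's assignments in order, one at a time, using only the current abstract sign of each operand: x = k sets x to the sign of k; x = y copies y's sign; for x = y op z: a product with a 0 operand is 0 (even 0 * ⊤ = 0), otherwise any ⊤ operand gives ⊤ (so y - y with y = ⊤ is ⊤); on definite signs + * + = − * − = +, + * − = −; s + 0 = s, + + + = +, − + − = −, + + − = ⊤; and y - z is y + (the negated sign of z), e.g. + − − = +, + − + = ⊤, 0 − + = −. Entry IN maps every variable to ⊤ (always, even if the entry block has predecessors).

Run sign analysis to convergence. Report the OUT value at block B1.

Answer: {a: +, b: -, c: 0, d: ⊤, e: ⊤, f: ⊤}

Derivation:
Fixpoint table:
  B0: | IN=(all ⊤) | OUT={b:-; rest ⊤}
  B1: | IN={b:-; rest ⊤} | OUT={a:+, b:-, c:0; rest ⊤}
  B2: | IN={b:-; rest ⊤} | OUT={b:-; rest ⊤}
  B3: | IN={b:-; rest ⊤} | OUT={b:-, d:+; rest ⊤}

Merge at B1: IN[B1] = OUT[B0] = {a: ⊤, b: -, c: ⊤, d: ⊤, e: ⊤, f: ⊤}
Applying B1's transfer function to that IN value gives OUT[B1] (row B1 above).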